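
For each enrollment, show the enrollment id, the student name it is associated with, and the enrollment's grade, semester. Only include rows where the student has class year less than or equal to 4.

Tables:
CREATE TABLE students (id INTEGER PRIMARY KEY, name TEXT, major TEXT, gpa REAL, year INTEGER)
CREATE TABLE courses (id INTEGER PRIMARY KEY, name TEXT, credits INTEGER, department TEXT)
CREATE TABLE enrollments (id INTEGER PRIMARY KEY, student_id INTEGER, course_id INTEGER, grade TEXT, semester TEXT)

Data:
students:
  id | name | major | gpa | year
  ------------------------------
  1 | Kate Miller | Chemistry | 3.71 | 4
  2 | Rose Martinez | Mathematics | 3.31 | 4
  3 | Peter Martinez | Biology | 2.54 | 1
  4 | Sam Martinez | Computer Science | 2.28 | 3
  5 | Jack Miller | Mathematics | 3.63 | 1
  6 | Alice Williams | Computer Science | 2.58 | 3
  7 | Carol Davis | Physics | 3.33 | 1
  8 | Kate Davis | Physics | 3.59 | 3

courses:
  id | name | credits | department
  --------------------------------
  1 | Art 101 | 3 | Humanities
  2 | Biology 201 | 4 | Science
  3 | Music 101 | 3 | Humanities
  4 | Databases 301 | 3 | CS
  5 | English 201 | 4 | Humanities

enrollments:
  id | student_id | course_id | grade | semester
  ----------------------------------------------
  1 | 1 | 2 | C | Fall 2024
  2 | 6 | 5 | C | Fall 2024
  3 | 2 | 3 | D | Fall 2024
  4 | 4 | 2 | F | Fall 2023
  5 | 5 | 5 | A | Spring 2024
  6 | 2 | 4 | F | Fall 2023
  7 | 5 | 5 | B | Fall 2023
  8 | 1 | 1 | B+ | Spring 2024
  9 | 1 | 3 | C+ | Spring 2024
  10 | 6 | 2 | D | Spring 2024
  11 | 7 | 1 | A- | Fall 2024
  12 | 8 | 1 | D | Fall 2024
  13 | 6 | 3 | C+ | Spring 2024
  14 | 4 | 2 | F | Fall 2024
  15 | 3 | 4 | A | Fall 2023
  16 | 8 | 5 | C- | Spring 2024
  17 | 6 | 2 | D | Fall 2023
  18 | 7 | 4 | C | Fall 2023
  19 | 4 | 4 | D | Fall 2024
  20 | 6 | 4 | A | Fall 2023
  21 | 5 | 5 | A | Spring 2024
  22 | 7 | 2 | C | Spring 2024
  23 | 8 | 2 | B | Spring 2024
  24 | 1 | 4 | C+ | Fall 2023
SELECT c.id, p.name AS student, c.grade, c.semester FROM enrollments c JOIN students p ON c.student_id = p.id WHERE p.year <= 4

Execution result:
id | student | grade | semester
1 | Kate Miller | C | Fall 2024
2 | Alice Williams | C | Fall 2024
3 | Rose Martinez | D | Fall 2024
4 | Sam Martinez | F | Fall 2023
5 | Jack Miller | A | Spring 2024
6 | Rose Martinez | F | Fall 2023
7 | Jack Miller | B | Fall 2023
8 | Kate Miller | B+ | Spring 2024
9 | Kate Miller | C+ | Spring 2024
10 | Alice Williams | D | Spring 2024
11 | Carol Davis | A- | Fall 2024
12 | Kate Davis | D | Fall 2024
13 | Alice Williams | C+ | Spring 2024
14 | Sam Martinez | F | Fall 2024
15 | Peter Martinez | A | Fall 2023
16 | Kate Davis | C- | Spring 2024
17 | Alice Williams | D | Fall 2023
18 | Carol Davis | C | Fall 2023
19 | Sam Martinez | D | Fall 2024
20 | Alice Williams | A | Fall 2023
21 | Jack Miller | A | Spring 2024
22 | Carol Davis | C | Spring 2024
23 | Kate Davis | B | Spring 2024
24 | Kate Miller | C+ | Fall 2023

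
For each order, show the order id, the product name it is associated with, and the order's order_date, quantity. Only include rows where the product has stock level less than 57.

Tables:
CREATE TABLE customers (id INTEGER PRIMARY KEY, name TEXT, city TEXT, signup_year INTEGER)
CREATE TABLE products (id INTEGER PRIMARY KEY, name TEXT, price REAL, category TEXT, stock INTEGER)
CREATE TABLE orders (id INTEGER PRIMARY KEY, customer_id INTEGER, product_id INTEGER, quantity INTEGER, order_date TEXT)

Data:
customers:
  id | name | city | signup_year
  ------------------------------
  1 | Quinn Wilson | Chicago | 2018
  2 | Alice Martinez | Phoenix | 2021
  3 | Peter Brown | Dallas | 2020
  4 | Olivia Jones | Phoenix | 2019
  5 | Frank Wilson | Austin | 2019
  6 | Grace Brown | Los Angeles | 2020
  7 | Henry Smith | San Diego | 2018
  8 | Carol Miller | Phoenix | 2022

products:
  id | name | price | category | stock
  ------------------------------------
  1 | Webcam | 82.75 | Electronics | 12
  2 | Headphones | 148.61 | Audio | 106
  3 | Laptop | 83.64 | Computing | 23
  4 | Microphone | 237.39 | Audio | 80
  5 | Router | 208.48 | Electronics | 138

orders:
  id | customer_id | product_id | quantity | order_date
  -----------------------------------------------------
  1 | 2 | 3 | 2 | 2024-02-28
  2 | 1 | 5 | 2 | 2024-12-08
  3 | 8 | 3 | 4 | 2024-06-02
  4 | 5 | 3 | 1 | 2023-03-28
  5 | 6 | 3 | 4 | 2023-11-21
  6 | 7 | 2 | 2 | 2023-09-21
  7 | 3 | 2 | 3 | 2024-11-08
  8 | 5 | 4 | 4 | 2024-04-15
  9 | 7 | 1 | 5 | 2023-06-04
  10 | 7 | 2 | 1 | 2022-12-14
SELECT c.id, p.name AS product, c.order_date, c.quantity FROM orders c JOIN products p ON c.product_id = p.id WHERE p.stock < 57

Execution result:
id | product | order_date | quantity
1 | Laptop | 2024-02-28 | 2
3 | Laptop | 2024-06-02 | 4
4 | Laptop | 2023-03-28 | 1
5 | Laptop | 2023-11-21 | 4
9 | Webcam | 2023-06-04 | 5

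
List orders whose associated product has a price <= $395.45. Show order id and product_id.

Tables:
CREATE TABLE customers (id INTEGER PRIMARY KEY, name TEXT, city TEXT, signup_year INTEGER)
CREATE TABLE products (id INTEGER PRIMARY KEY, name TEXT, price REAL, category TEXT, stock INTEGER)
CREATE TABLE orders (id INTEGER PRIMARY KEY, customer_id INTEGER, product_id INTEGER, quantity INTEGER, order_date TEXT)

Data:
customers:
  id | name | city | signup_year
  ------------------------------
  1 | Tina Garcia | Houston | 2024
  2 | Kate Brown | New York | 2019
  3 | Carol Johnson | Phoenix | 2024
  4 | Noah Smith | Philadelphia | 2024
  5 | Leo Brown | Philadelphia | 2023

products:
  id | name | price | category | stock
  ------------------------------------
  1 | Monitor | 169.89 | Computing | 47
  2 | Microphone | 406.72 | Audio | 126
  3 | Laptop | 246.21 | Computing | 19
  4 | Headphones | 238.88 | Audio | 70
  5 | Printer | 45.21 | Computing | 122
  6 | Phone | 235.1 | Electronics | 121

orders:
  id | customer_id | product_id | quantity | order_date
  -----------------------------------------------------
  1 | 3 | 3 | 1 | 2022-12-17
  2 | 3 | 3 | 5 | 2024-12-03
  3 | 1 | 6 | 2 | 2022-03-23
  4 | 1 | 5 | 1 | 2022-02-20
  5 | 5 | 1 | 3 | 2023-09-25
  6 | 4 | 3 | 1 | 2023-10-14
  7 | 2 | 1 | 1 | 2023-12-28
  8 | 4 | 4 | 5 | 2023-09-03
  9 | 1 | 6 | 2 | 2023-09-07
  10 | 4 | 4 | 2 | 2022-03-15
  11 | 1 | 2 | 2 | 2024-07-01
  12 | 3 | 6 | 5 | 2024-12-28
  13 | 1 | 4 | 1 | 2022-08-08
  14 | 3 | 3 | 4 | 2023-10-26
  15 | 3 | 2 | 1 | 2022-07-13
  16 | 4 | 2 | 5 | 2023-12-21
SELECT id, product_id FROM orders WHERE product_id IN (SELECT id FROM products WHERE price <= 395.45)

Execution result:
id | product_id
1 | 3
2 | 3
3 | 6
4 | 5
5 | 1
6 | 3
7 | 1
8 | 4
9 | 6
10 | 4
12 | 6
13 | 4
14 | 3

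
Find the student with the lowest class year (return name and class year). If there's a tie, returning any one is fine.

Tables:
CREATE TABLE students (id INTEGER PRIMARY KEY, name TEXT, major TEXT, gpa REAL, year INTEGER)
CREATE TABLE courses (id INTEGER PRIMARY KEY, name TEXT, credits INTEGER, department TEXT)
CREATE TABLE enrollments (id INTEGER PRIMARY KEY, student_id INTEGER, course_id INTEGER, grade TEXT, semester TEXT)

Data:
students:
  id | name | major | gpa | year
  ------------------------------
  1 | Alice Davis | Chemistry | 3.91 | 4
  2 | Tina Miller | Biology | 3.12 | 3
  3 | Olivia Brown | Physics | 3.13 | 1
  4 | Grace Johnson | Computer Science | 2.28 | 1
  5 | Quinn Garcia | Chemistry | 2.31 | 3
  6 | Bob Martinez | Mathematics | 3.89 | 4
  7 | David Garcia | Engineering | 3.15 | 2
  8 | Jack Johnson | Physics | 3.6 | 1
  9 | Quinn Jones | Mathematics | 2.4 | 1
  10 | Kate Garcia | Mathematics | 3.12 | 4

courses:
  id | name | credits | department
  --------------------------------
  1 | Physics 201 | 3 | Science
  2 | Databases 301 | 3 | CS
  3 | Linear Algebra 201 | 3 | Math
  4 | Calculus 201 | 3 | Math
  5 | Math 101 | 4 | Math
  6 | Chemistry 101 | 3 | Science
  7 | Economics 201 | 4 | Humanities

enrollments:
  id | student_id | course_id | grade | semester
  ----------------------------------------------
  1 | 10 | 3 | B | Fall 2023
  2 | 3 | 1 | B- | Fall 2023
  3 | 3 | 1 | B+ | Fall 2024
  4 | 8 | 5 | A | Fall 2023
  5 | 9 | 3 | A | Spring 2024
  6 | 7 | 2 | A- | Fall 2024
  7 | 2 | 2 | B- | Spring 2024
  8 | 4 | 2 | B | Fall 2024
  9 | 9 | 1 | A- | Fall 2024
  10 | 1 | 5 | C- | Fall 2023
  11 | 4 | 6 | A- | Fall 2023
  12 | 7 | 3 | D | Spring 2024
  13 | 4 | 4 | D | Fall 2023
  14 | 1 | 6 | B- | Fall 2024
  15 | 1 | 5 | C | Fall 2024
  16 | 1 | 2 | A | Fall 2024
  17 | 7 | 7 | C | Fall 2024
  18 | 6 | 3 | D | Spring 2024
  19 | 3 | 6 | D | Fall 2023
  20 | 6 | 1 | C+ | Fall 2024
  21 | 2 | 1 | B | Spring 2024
SELECT name, year FROM students ORDER BY year ASC LIMIT 1

Execution result:
name | year
Olivia Brown | 1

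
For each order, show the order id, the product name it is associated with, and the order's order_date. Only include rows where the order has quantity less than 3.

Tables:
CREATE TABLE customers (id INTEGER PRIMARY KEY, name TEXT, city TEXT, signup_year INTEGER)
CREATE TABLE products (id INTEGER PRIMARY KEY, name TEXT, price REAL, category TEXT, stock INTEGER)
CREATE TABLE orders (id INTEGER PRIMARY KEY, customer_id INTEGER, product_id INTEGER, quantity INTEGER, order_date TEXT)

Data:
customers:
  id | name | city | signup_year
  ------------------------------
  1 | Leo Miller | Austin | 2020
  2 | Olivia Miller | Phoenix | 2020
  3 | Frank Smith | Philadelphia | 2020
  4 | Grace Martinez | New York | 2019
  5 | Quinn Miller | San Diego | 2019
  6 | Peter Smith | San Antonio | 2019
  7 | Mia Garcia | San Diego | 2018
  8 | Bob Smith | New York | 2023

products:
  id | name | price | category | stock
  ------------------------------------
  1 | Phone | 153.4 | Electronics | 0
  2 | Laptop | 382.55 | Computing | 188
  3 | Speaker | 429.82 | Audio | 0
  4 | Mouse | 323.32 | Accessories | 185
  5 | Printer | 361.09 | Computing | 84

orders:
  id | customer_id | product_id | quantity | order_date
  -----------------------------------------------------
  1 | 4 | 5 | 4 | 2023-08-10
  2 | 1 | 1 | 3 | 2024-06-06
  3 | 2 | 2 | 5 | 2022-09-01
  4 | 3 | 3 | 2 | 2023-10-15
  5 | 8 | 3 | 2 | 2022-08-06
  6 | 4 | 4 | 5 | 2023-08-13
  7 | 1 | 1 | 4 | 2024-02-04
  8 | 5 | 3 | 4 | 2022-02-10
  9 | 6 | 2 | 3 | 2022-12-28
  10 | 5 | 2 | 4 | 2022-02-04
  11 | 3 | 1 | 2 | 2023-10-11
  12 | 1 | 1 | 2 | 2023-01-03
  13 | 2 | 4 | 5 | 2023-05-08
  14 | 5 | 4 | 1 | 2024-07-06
SELECT c.id, p.name AS product, c.order_date FROM orders c JOIN products p ON c.product_id = p.id WHERE c.quantity < 3

Execution result:
id | product | order_date
4 | Speaker | 2023-10-15
5 | Speaker | 2022-08-06
11 | Phone | 2023-10-11
12 | Phone | 2023-01-03
14 | Mouse | 2024-07-06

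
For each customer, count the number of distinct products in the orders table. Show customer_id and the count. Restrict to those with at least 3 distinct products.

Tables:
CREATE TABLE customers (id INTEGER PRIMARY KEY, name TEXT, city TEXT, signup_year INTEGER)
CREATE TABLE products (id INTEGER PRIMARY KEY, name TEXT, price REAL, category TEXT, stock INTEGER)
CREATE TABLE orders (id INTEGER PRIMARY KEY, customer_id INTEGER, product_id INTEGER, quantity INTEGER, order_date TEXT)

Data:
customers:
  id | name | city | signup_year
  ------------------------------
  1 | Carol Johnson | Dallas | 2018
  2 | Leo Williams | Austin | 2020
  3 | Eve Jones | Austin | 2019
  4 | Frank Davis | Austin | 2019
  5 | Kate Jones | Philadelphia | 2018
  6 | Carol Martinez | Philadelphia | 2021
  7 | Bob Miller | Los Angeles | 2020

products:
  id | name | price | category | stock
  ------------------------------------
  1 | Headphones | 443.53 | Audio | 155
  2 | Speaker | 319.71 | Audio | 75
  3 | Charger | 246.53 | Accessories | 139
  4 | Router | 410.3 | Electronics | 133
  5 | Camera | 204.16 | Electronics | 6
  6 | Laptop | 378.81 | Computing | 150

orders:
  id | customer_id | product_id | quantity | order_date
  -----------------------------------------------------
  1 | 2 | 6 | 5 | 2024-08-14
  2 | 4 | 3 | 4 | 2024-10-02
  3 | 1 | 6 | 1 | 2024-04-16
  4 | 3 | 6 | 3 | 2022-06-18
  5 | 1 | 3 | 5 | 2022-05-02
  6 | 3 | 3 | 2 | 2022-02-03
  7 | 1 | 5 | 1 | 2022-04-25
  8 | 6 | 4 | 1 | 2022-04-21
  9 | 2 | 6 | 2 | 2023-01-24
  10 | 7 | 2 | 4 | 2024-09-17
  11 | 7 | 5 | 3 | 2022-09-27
SELECT customer_id, COUNT(DISTINCT product_id) AS distinct_product_count FROM orders GROUP BY customer_id HAVING COUNT(DISTINCT product_id) >= 3

Execution result:
customer_id | distinct_product_count
1 | 3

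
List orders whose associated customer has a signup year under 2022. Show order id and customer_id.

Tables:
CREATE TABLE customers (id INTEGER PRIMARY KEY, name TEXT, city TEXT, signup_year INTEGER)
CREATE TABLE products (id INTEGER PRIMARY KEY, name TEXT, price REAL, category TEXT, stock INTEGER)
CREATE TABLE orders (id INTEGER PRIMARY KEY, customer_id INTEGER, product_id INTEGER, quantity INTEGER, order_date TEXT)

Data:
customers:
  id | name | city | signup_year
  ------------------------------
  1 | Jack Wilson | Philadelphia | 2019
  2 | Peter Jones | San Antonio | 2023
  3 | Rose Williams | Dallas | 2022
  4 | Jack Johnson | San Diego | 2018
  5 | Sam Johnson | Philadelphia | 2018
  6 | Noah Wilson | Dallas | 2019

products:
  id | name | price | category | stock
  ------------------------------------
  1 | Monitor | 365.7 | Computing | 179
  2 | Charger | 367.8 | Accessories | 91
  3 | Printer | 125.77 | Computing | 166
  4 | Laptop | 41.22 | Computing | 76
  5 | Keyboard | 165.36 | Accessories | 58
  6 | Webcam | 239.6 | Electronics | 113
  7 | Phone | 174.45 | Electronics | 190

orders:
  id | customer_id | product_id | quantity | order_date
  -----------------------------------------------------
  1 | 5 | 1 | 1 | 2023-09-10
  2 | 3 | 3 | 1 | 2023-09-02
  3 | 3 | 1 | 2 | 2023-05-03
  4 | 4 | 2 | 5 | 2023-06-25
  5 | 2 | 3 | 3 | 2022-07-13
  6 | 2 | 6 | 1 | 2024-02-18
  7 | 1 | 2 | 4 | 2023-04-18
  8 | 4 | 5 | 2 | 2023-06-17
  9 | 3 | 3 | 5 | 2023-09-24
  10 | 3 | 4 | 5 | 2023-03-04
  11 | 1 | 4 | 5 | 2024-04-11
SELECT id, customer_id FROM orders WHERE customer_id IN (SELECT id FROM customers WHERE signup_year < 2022)

Execution result:
id | customer_id
1 | 5
4 | 4
7 | 1
8 | 4
11 | 1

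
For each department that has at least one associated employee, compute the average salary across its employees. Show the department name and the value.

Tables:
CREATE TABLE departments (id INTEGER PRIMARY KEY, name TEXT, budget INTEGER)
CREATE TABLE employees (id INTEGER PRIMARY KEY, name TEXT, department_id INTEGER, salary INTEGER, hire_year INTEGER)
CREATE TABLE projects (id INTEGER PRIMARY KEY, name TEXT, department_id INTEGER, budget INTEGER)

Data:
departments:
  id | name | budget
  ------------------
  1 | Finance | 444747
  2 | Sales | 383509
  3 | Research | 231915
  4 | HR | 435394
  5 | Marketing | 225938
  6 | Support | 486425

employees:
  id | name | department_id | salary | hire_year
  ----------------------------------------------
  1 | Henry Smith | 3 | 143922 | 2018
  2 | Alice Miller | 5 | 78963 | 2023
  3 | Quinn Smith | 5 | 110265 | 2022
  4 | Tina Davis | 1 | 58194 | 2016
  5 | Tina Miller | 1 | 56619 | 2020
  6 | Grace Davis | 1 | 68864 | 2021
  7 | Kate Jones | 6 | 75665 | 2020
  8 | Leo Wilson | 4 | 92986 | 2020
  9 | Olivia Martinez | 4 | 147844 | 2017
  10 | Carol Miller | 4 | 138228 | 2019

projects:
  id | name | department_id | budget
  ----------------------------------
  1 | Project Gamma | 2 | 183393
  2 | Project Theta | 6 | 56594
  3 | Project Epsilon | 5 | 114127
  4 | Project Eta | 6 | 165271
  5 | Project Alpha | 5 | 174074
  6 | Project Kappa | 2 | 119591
SELECT p.name, AVG(c.salary) AS avg_salary FROM employees c JOIN departments p ON c.department_id = p.id GROUP BY p.id, p.name

Execution result:
name | avg_salary
Finance | 61225.67
Research | 143922.00
HR | 126352.67
Marketing | 94614.00
Support | 75665.00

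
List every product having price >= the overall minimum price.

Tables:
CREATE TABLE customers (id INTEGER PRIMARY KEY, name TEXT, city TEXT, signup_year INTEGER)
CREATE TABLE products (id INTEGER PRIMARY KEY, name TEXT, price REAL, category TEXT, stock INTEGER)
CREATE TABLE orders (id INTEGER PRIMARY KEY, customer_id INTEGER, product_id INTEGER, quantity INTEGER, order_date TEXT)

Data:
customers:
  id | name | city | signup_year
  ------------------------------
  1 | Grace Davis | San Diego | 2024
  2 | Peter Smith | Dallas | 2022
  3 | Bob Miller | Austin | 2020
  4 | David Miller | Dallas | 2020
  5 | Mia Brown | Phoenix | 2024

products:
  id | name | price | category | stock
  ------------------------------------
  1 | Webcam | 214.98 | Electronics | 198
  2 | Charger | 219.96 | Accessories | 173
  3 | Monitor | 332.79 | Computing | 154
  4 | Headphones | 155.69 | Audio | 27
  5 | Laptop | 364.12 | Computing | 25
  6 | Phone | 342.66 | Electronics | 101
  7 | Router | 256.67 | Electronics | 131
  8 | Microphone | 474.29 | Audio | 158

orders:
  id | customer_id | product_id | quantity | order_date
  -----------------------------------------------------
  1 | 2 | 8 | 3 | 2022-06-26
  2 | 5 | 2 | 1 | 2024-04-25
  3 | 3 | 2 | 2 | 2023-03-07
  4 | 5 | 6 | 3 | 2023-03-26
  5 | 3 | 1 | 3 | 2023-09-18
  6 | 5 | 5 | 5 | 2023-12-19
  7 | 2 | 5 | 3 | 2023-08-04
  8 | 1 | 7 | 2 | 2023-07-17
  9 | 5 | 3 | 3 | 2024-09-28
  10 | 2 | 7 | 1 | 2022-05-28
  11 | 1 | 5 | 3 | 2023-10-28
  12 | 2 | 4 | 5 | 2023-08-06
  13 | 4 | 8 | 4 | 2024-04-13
SELECT name, price FROM products WHERE price >= (SELECT MIN(price) FROM products)

Execution result:
name | price
Webcam | 214.98
Charger | 219.96
Monitor | 332.79
Headphones | 155.69
Laptop | 364.12
Phone | 342.66
Router | 256.67
Microphone | 474.29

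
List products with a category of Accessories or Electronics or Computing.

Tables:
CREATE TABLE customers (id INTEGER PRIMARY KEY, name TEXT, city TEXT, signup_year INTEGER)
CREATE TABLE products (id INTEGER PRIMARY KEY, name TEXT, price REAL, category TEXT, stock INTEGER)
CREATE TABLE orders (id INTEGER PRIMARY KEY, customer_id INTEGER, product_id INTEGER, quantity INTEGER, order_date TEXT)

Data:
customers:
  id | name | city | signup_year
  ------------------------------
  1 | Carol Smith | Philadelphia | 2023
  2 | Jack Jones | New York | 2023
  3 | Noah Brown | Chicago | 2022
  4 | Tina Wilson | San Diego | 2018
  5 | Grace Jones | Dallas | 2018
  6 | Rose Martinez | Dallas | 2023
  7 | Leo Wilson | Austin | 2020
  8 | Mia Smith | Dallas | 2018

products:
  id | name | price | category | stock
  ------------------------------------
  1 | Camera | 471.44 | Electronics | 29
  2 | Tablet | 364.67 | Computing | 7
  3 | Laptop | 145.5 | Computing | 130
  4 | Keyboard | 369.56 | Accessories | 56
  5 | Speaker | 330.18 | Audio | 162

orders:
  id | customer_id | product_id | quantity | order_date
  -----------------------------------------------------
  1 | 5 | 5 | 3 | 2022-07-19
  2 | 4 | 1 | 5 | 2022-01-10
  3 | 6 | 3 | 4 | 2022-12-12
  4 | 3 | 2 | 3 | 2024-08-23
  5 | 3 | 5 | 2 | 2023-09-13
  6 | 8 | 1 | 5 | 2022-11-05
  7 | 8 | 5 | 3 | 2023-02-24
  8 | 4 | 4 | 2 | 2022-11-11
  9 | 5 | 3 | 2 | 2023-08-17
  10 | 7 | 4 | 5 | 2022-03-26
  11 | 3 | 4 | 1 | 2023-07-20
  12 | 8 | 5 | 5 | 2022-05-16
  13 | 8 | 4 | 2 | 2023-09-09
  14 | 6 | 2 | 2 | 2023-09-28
SELECT name, category FROM products WHERE category IN ('Accessories', 'Electronics', 'Computing')

Execution result:
name | category
Camera | Electronics
Tablet | Computing
Laptop | Computing
Keyboard | Accessories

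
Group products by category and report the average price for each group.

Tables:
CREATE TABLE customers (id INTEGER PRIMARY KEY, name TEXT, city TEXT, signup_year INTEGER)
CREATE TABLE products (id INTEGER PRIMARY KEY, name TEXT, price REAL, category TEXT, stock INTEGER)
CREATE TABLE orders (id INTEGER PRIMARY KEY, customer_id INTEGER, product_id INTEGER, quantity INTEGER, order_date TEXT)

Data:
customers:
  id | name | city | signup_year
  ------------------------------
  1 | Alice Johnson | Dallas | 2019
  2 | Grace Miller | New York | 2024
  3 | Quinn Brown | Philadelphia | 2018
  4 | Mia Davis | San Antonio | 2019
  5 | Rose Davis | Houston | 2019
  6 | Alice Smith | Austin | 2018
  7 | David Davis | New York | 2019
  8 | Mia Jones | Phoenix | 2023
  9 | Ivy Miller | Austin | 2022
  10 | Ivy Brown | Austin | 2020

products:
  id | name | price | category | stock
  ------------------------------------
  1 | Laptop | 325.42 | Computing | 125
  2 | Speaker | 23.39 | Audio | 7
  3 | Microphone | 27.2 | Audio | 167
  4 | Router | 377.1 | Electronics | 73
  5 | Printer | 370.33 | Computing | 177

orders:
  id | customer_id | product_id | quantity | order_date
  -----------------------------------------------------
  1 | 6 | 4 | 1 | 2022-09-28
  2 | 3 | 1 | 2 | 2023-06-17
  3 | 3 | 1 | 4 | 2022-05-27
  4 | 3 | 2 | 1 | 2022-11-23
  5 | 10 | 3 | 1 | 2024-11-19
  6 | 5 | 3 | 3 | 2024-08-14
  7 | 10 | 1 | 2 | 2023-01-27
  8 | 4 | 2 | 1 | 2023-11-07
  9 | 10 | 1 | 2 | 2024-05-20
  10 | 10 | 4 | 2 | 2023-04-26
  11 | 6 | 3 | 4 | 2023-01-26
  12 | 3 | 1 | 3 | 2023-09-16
SELECT category, AVG(price) AS avg_price FROM products GROUP BY category

Execution result:
category | avg_price
Audio | 25.30
Computing | 347.88
Electronics | 377.10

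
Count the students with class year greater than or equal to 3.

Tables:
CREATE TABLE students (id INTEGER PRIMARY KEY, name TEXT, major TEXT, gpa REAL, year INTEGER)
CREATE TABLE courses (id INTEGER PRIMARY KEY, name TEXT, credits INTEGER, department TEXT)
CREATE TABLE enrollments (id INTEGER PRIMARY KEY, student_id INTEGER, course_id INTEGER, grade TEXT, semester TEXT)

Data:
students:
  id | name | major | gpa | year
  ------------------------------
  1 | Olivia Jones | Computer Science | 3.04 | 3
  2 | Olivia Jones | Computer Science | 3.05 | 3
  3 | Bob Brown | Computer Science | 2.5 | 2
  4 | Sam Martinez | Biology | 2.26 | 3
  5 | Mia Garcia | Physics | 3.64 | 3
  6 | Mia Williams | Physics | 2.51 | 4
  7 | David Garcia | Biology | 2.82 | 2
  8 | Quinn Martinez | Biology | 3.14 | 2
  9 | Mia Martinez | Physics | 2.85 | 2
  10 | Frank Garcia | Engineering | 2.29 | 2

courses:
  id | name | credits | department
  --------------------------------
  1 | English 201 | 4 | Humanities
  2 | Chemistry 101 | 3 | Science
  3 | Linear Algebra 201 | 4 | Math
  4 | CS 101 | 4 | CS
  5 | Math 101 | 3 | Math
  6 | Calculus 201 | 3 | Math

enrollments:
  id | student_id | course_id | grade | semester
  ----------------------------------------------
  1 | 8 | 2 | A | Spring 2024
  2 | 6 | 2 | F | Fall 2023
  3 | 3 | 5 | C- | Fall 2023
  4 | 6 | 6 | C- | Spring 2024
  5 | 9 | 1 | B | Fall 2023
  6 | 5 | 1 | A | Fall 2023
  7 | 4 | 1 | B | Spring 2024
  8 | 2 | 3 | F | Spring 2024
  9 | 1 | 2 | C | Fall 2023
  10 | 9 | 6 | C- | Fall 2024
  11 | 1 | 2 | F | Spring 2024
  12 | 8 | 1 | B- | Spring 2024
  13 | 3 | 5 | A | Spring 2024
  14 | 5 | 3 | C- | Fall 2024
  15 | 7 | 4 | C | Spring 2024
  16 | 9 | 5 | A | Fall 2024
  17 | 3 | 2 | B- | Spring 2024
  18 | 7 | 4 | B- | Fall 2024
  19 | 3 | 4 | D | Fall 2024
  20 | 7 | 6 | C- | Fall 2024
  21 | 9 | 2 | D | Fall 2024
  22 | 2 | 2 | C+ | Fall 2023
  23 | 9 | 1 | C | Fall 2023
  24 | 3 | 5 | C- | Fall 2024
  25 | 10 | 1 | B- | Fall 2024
SELECT COUNT(*) FROM students WHERE year >= 3

Execution result:
5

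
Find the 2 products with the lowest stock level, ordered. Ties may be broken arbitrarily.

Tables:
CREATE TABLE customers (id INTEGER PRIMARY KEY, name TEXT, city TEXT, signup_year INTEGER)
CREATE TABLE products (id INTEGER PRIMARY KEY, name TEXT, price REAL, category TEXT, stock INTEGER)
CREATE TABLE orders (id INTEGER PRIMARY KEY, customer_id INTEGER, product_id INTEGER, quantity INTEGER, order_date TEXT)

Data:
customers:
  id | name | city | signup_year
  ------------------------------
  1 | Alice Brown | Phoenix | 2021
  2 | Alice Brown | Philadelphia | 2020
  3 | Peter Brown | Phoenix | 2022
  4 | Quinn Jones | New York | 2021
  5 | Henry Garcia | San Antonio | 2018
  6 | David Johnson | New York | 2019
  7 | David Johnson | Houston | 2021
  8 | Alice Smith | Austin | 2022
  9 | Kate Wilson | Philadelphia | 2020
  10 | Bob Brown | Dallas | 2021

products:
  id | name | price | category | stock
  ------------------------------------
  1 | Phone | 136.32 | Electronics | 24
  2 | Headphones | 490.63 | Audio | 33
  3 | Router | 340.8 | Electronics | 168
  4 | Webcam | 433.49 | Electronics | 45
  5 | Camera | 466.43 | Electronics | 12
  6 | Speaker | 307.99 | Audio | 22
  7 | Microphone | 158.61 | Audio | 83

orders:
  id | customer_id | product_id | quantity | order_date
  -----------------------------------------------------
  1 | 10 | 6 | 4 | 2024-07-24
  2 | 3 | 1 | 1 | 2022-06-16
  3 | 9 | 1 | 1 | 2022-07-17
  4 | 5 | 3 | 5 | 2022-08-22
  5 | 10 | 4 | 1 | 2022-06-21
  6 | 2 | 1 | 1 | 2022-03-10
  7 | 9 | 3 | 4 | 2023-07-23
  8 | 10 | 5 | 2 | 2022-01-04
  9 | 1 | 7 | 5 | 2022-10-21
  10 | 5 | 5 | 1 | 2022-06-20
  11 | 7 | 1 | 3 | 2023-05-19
SELECT name, stock FROM products ORDER BY stock ASC LIMIT 2

Execution result:
name | stock
Camera | 12
Speaker | 22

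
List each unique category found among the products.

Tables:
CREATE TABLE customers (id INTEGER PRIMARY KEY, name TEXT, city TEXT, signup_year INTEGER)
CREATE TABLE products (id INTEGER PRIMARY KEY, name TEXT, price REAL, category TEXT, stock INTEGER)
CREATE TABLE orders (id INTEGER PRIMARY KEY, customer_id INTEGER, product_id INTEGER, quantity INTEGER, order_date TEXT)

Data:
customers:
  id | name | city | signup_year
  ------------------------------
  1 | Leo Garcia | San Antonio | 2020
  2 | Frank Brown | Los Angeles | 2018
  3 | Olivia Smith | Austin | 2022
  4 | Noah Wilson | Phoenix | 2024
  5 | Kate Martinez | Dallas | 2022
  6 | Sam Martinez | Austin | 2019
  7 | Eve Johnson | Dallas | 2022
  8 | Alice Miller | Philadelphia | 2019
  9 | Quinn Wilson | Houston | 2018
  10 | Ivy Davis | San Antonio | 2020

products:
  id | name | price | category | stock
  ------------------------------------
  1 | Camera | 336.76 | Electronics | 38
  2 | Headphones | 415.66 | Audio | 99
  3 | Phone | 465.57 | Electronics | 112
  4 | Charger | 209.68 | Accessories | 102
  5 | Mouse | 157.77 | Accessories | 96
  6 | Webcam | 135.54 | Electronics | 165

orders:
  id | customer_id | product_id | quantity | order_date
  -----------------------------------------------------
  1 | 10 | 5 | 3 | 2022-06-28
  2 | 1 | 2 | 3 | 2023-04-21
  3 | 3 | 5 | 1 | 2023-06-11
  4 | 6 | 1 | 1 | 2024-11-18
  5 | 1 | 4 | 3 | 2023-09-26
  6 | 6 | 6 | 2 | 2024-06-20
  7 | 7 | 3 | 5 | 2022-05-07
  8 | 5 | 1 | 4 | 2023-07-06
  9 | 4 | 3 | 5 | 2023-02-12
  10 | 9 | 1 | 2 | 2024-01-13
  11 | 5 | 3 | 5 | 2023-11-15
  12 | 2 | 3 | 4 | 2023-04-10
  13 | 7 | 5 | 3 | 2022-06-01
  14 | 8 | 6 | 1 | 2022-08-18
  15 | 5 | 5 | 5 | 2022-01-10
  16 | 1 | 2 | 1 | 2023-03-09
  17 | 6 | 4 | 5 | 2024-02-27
SELECT DISTINCT category FROM products

Execution result:
category
Electronics
Audio
Accessories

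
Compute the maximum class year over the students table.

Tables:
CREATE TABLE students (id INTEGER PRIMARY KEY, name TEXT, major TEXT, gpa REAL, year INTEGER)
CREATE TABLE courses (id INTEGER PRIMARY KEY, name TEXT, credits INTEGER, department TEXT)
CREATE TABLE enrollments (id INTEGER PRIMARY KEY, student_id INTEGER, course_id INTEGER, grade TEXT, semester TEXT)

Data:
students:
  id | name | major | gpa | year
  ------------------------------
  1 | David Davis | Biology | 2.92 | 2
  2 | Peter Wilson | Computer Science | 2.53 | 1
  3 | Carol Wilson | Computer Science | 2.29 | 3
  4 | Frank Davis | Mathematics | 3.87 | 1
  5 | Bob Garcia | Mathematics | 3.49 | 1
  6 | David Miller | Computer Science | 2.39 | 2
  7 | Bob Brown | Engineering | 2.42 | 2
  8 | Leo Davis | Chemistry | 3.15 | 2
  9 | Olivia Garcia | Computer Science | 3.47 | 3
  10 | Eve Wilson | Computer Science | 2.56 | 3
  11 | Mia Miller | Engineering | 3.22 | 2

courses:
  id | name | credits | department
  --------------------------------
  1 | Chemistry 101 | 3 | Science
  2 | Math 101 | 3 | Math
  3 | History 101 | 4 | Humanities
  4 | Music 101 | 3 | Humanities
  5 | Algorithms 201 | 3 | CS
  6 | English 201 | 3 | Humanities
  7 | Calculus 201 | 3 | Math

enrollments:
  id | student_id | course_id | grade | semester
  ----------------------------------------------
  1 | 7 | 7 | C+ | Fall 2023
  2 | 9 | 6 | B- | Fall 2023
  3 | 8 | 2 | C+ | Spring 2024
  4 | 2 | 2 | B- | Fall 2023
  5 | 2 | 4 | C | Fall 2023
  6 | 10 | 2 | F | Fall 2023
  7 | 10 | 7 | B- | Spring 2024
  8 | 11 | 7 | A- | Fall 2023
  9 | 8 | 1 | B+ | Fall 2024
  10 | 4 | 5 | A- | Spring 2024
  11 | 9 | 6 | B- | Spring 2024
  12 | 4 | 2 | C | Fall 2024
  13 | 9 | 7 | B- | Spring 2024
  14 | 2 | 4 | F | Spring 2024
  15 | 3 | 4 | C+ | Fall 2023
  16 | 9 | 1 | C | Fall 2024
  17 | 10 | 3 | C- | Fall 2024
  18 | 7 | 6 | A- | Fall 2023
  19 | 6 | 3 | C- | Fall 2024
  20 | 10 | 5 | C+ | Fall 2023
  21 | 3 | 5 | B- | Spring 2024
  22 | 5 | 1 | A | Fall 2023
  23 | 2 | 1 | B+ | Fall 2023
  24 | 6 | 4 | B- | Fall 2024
SELECT MAX(year) FROM students

Execution result:
3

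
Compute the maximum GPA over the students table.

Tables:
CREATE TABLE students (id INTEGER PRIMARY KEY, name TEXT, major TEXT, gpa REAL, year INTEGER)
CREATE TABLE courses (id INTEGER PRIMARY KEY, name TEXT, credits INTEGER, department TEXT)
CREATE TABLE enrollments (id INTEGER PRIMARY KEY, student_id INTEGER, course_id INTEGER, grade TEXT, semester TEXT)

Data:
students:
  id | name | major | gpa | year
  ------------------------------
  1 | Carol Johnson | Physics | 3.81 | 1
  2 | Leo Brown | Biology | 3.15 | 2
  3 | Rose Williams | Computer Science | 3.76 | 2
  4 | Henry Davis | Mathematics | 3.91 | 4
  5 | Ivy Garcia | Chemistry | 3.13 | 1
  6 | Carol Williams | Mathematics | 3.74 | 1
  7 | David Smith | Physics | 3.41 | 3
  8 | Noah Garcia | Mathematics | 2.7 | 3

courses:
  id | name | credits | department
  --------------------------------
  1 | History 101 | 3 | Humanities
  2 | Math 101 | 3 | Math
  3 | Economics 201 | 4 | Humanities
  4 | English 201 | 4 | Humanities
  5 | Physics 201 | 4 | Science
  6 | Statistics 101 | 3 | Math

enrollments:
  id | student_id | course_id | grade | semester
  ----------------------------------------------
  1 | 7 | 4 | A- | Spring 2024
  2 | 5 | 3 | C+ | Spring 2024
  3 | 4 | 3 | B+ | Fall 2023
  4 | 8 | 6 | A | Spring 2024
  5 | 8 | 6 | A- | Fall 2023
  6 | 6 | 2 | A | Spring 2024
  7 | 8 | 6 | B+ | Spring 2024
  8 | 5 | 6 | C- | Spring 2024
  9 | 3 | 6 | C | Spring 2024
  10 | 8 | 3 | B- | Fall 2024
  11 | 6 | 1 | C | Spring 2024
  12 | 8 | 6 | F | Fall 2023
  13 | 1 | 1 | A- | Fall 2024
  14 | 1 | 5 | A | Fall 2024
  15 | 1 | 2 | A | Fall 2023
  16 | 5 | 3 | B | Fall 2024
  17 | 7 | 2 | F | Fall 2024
SELECT MAX(gpa) FROM students

Execution result:
3.91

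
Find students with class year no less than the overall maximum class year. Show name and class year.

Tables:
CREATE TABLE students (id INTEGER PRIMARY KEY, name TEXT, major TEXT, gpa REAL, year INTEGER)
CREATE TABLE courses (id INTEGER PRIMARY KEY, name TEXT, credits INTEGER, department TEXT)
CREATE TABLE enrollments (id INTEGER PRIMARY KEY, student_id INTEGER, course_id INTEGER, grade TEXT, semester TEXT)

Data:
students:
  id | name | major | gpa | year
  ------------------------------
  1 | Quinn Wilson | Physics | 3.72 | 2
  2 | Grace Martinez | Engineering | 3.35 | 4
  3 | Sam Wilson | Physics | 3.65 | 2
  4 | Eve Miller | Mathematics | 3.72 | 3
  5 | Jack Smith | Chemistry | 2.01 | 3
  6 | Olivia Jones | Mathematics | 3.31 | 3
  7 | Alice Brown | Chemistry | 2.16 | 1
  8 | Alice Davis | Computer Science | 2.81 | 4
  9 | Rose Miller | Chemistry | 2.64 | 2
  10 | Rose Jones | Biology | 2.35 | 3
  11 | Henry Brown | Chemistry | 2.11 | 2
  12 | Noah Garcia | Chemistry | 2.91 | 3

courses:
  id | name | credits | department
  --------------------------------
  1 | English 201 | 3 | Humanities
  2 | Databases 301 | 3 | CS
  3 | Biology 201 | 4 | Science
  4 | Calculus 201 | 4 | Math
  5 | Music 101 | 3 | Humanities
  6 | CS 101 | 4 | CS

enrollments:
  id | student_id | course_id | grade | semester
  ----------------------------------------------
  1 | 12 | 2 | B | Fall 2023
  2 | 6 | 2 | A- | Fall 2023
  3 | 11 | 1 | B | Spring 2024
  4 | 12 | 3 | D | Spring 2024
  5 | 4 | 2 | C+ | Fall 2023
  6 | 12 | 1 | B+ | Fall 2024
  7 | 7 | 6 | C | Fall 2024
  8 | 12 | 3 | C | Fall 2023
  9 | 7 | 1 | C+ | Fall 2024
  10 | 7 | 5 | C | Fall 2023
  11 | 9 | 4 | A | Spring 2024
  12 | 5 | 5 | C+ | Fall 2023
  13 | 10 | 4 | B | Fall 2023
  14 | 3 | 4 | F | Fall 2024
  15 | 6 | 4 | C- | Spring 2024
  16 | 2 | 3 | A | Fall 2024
SELECT name, year FROM students WHERE year >= (SELECT MAX(year) FROM students)

Execution result:
name | year
Grace Martinez | 4
Alice Davis | 4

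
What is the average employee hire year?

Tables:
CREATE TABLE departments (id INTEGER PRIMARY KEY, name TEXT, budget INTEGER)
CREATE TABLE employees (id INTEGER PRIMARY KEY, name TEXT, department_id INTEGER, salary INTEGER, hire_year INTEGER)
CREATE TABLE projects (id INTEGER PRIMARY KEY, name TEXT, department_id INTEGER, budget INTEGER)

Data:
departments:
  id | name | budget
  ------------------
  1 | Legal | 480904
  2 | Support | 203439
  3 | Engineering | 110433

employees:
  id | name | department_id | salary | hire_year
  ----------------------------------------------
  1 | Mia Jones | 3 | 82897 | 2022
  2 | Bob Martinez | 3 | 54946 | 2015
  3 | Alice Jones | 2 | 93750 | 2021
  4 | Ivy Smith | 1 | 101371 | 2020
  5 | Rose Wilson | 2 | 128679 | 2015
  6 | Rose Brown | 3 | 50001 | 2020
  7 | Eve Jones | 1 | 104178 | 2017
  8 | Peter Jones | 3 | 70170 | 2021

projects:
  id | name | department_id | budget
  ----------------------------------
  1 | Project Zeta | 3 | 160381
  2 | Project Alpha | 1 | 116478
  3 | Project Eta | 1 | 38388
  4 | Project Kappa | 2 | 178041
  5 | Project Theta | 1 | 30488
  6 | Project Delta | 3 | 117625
SELECT AVG(hire_year) FROM employees

Execution result:
2018.88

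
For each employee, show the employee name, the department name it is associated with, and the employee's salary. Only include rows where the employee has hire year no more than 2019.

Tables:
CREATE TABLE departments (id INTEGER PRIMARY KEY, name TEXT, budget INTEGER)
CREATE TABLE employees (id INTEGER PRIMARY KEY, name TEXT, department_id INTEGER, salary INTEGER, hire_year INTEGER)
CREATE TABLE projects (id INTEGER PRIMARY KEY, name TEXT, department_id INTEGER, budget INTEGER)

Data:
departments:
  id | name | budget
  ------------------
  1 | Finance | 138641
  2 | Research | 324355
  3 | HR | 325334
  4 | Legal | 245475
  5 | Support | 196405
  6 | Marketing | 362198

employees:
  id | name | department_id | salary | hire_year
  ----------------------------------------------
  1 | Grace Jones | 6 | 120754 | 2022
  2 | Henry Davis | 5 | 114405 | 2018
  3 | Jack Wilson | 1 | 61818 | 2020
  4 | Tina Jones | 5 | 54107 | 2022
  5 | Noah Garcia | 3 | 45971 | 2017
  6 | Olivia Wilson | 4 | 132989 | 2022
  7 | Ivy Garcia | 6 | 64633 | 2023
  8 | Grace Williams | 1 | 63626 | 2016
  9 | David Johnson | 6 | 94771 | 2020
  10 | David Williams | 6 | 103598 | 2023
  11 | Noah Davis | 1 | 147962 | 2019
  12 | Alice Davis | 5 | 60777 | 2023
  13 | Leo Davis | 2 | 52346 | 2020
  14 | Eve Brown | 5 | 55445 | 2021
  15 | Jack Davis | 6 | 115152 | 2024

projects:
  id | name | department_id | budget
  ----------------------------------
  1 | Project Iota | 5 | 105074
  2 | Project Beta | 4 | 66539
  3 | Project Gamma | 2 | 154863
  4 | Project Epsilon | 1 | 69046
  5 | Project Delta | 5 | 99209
SELECT c.name, p.name AS department, c.salary FROM employees c JOIN departments p ON c.department_id = p.id WHERE c.hire_year <= 2019

Execution result:
name | department | salary
Henry Davis | Support | 114405
Noah Garcia | HR | 45971
Grace Williams | Finance | 63626
Noah Davis | Finance | 147962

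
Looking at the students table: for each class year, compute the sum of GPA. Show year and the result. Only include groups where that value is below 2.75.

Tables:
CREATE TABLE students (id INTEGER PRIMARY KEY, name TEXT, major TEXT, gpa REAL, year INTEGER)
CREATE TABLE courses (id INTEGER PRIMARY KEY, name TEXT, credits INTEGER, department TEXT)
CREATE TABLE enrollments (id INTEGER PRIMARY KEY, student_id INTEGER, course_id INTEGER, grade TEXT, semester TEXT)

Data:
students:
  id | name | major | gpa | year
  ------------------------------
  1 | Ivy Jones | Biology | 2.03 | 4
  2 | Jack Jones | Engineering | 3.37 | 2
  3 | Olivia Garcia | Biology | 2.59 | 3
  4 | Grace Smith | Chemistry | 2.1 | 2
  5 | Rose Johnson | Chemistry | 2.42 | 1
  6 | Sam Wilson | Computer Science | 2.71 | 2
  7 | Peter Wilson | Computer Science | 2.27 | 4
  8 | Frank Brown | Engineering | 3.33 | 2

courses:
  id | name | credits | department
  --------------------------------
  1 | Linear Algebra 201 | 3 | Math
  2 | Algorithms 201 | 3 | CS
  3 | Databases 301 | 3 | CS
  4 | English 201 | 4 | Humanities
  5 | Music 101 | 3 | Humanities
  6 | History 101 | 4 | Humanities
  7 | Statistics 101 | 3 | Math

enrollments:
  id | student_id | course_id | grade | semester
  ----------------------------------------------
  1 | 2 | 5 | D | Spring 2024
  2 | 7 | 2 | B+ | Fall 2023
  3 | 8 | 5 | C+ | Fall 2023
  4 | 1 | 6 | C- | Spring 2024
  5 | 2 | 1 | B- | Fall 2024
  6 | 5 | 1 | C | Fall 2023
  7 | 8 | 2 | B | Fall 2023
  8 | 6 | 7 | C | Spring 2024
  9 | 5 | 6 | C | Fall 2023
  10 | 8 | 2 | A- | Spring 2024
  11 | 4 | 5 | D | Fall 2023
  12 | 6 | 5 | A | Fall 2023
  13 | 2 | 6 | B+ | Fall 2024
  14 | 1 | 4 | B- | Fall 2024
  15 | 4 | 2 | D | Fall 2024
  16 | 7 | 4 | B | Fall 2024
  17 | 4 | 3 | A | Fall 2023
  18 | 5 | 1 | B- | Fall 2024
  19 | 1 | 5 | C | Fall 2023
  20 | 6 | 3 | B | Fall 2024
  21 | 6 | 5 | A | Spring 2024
SELECT year, SUM(gpa) AS sum_gpa FROM students GROUP BY year HAVING SUM(gpa) < 2.75

Execution result:
year | sum_gpa
1 | 2.42
3 | 2.59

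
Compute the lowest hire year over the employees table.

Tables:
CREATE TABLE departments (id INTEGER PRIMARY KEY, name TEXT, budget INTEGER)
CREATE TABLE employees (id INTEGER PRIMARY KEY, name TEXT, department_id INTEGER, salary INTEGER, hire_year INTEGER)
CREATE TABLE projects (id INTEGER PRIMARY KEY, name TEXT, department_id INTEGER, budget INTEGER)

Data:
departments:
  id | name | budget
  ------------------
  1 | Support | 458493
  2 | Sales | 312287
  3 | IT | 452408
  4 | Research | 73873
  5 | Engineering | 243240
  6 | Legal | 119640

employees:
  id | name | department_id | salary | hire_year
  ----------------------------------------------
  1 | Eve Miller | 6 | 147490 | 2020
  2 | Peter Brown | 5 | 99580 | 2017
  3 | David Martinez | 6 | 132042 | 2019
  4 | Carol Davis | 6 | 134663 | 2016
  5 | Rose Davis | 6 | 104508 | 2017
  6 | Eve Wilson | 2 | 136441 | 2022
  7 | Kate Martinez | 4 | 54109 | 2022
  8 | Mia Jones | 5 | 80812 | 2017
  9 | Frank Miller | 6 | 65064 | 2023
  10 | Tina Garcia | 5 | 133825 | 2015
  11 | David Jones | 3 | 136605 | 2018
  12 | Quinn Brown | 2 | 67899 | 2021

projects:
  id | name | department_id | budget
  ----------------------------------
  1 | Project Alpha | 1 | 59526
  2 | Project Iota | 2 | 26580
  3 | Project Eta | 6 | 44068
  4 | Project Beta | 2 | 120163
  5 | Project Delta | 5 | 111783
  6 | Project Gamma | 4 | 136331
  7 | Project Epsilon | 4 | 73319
SELECT MIN(hire_year) FROM employees

Execution result:
2015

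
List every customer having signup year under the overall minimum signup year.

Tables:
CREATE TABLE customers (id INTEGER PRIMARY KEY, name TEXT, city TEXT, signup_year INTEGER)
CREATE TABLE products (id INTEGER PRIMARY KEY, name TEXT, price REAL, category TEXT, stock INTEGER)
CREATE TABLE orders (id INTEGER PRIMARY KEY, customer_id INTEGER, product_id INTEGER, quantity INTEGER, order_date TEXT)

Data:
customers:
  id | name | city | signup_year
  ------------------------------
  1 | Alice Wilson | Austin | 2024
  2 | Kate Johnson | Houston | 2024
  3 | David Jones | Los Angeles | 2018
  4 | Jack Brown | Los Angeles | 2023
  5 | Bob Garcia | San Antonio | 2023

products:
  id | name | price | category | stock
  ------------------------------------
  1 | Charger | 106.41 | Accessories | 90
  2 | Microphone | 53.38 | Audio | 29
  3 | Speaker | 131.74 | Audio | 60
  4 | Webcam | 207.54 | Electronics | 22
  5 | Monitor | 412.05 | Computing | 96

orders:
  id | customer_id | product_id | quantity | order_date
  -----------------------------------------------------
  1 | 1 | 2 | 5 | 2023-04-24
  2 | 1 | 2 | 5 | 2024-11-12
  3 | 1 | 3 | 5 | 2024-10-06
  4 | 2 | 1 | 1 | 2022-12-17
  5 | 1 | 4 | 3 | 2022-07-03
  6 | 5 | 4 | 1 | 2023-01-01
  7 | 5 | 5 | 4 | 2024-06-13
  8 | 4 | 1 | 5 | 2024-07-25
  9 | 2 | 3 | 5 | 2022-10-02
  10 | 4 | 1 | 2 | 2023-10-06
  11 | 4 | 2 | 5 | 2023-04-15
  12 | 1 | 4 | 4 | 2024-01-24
SELECT name, signup_year FROM customers WHERE signup_year < (SELECT MIN(signup_year) FROM customers)

Execution result:
(no rows)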